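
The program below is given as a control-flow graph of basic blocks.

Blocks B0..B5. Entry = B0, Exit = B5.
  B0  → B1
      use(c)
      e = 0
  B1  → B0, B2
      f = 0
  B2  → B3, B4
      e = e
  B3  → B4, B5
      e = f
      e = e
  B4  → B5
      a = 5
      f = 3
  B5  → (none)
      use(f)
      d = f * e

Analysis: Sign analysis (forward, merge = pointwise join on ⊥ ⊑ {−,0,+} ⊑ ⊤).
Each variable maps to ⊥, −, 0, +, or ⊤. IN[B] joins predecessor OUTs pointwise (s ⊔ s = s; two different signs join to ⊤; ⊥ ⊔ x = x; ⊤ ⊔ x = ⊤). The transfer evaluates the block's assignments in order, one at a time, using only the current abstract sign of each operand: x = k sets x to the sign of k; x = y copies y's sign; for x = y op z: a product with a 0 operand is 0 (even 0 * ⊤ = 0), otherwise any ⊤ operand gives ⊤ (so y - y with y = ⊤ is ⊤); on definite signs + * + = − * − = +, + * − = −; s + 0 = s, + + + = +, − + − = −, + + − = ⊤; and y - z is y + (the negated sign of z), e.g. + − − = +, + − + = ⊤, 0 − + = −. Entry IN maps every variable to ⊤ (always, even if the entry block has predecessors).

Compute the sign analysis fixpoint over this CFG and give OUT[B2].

Per-block solution:
  B0:   IN=(all ⊤)   OUT={e:0; rest ⊤}
  B1:   IN={e:0; rest ⊤}   OUT={e:0, f:0; rest ⊤}
  B2:   IN={e:0, f:0; rest ⊤}   OUT={e:0, f:0; rest ⊤}
  B3:   IN={e:0, f:0; rest ⊤}   OUT={e:0, f:0; rest ⊤}
  B4:   IN={e:0, f:0; rest ⊤}   OUT={a:+, e:0, f:+; rest ⊤}
  B5:   IN={e:0; rest ⊤}   OUT={d:0, e:0; rest ⊤}

Merge at B2: IN[B2] = OUT[B1] = {a: ⊤, b: ⊤, c: ⊤, d: ⊤, e: 0, f: 0}
Applying B2's transfer function to that IN value gives OUT[B2] (row B2 above).

Answer: {a: ⊤, b: ⊤, c: ⊤, d: ⊤, e: 0, f: 0}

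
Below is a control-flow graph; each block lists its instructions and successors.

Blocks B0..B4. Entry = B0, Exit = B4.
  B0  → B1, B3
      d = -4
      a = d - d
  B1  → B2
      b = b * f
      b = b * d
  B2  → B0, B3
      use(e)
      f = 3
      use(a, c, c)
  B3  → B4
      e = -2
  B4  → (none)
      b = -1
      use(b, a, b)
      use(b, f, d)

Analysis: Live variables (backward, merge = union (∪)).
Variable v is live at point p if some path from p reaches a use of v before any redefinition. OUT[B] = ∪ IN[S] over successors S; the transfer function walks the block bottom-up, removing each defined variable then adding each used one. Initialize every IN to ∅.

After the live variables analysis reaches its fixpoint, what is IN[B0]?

Fixpoint table:
  B0:   IN={b, c, e, f}   OUT={a, b, c, d, e, f}
  B1:   IN={a, b, c, d, e, f}   OUT={a, b, c, d, e}
  B2:   IN={a, b, c, d, e}   OUT={a, b, c, d, e, f}
  B3:   IN={a, d, f}   OUT={a, d, f}
  B4:   IN={a, d, f}   OUT={}

Merge at B0: OUT[B0] = IN[B1] ⊔ IN[B3] = {a, b, c, d, e, f}
Applying B0's transfer function to that OUT value gives IN[B0] (row B0 above).

Answer: {b, c, e, f}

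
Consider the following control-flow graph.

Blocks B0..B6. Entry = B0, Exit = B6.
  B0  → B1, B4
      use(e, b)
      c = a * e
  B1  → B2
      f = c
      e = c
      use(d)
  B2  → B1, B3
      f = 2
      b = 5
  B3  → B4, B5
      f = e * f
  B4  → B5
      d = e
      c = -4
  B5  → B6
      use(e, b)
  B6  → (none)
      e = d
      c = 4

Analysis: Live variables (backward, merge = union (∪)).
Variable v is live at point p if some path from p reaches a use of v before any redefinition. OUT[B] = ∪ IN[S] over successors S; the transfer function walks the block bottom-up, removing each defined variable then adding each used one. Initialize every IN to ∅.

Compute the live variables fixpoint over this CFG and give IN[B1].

Per-block solution:
  B0: | IN={a, b, d, e} | OUT={b, c, d, e}
  B1: | IN={c, d} | OUT={c, d, e}
  B2: | IN={c, d, e} | OUT={b, c, d, e, f}
  B3: | IN={b, d, e, f} | OUT={b, d, e}
  B4: | IN={b, e} | OUT={b, d, e}
  B5: | IN={b, d, e} | OUT={d}
  B6: | IN={d} | OUT={}

Merge at B1: OUT[B1] = IN[B2] = {c, d, e}
Applying B1's transfer function to that OUT value gives IN[B1] (row B1 above).

Answer: {c, d}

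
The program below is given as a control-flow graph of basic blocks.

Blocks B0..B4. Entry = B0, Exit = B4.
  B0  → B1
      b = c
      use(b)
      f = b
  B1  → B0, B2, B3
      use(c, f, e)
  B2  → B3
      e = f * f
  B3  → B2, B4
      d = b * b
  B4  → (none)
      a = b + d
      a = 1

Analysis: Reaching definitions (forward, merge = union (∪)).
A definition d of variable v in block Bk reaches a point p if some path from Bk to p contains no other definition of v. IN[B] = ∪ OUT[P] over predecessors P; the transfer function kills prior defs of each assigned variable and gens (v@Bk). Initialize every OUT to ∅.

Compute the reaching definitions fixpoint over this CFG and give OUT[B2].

Answer: {b@B0, d@B3, e@B2, f@B0}

Working:
Fixpoint table:
  B0: | IN={b@B0, f@B0} | OUT={b@B0, f@B0}
  B1: | IN={b@B0, f@B0} | OUT={b@B0, f@B0}
  B2: | IN={b@B0, d@B3, e@B2, f@B0} | OUT={b@B0, d@B3, e@B2, f@B0}
  B3: | IN={b@B0, d@B3, e@B2, f@B0} | OUT={b@B0, d@B3, e@B2, f@B0}
  B4: | IN={b@B0, d@B3, e@B2, f@B0} | OUT={a@B4, b@B0, d@B3, e@B2, f@B0}

Merge at B2: IN[B2] = OUT[B1] ⊔ OUT[B3] = {b@B0, d@B3, e@B2, f@B0}
Applying B2's transfer function to that IN value gives OUT[B2] (row B2 above).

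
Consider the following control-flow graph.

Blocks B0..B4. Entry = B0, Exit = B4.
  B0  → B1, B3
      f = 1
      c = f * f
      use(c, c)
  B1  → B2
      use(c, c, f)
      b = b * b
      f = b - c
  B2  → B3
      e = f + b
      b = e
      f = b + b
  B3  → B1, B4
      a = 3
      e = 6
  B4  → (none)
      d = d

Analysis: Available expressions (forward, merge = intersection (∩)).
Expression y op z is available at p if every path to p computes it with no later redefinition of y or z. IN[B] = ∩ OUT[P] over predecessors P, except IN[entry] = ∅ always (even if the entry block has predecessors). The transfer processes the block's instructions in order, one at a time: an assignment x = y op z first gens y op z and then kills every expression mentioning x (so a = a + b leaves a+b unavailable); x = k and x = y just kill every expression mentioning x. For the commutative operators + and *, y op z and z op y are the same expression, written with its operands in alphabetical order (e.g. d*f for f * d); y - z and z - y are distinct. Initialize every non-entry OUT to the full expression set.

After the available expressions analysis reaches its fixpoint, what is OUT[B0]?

Converged values:
  B0:   IN={}   OUT={f*f}
  B1:   IN={}   OUT={b-c}
  B2:   IN={b-c}   OUT={b+b}
  B3:   IN={}   OUT={}
  B4:   IN={}   OUT={}

B0 is the boundary node: IN[B0] = {}
Applying B0's transfer function to that IN value gives OUT[B0] (row B0 above).

Answer: {f*f}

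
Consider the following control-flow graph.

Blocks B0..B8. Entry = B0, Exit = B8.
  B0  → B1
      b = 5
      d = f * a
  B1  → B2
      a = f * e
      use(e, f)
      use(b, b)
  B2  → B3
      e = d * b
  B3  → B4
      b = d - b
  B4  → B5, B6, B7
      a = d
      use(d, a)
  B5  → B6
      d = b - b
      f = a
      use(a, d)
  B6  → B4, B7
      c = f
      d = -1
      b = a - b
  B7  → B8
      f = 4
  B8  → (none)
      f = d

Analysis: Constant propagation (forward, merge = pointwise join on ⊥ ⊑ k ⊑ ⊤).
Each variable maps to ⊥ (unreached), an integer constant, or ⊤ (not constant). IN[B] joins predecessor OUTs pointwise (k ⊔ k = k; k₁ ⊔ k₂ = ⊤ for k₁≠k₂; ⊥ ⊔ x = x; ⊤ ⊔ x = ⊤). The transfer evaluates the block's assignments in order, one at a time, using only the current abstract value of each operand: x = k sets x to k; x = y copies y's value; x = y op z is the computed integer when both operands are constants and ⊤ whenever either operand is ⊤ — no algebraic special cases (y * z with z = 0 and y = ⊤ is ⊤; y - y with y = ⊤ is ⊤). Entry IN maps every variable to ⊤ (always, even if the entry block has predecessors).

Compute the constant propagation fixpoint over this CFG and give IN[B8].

Answer: {a: ⊤, b: ⊤, c: ⊤, d: ⊤, e: ⊤, f: 4}

Working:
Per-block solution:
  B0:  IN=(all ⊤)  OUT={b:5; rest ⊤}
  B1:  IN={b:5; rest ⊤}  OUT={b:5; rest ⊤}
  B2:  IN={b:5; rest ⊤}  OUT={b:5; rest ⊤}
  B3:  IN={b:5; rest ⊤}  OUT=(all ⊤)
  B4:  IN=(all ⊤)  OUT=(all ⊤)
  B5:  IN=(all ⊤)  OUT=(all ⊤)
  B6:  IN=(all ⊤)  OUT={d:-1; rest ⊤}
  B7:  IN=(all ⊤)  OUT={f:4; rest ⊤}
  B8:  IN={f:4; rest ⊤}  OUT=(all ⊤)

Merge at B8: IN[B8] = OUT[B7] = {a: ⊤, b: ⊤, c: ⊤, d: ⊤, e: ⊤, f: 4}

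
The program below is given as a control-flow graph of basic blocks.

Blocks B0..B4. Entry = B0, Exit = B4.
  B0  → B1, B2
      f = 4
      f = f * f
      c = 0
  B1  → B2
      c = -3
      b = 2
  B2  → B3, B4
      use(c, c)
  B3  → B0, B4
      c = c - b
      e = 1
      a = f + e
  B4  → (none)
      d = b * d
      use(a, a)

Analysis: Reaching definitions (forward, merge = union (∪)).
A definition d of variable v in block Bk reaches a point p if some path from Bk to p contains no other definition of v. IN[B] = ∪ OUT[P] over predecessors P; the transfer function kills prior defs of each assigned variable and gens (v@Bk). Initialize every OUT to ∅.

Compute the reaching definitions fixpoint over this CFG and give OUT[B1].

Converged values:
  B0:  IN={a@B3, b@B1, c@B3, e@B3, f@B0}  OUT={a@B3, b@B1, c@B0, e@B3, f@B0}
  B1:  IN={a@B3, b@B1, c@B0, e@B3, f@B0}  OUT={a@B3, b@B1, c@B1, e@B3, f@B0}
  B2:  IN={a@B3, b@B1, c@B0, c@B1, e@B3, f@B0}  OUT={a@B3, b@B1, c@B0, c@B1, e@B3, f@B0}
  B3:  IN={a@B3, b@B1, c@B0, c@B1, e@B3, f@B0}  OUT={a@B3, b@B1, c@B3, e@B3, f@B0}
  B4:  IN={a@B3, b@B1, c@B0, c@B1, c@B3, e@B3, f@B0}  OUT={a@B3, b@B1, c@B0, c@B1, c@B3, d@B4, e@B3, f@B0}

Merge at B1: IN[B1] = OUT[B0] = {a@B3, b@B1, c@B0, e@B3, f@B0}
Applying B1's transfer function to that IN value gives OUT[B1] (row B1 above).

Answer: {a@B3, b@B1, c@B1, e@B3, f@B0}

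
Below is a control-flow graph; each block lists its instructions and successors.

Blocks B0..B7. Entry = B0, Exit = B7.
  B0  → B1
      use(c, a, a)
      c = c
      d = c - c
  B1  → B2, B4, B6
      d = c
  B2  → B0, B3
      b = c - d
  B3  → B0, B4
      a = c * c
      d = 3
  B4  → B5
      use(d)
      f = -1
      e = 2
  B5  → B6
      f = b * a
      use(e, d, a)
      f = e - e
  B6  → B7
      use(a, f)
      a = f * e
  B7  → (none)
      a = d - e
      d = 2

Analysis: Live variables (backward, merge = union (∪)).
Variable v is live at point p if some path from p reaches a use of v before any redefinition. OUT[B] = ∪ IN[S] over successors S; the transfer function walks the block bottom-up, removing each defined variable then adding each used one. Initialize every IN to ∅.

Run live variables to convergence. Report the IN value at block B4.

Per-block solution:
  B0:   IN={a, b, c, e, f}   OUT={a, b, c, e, f}
  B1:   IN={a, b, c, e, f}   OUT={a, b, c, d, e, f}
  B2:   IN={a, c, d, e, f}   OUT={a, b, c, e, f}
  B3:   IN={b, c, e, f}   OUT={a, b, c, d, e, f}
  B4:   IN={a, b, d}   OUT={a, b, d, e}
  B5:   IN={a, b, d, e}   OUT={a, d, e, f}
  B6:   IN={a, d, e, f}   OUT={d, e}
  B7:   IN={d, e}   OUT={}

Merge at B4: OUT[B4] = IN[B5] = {a, b, d, e}
Applying B4's transfer function to that OUT value gives IN[B4] (row B4 above).

Answer: {a, b, d}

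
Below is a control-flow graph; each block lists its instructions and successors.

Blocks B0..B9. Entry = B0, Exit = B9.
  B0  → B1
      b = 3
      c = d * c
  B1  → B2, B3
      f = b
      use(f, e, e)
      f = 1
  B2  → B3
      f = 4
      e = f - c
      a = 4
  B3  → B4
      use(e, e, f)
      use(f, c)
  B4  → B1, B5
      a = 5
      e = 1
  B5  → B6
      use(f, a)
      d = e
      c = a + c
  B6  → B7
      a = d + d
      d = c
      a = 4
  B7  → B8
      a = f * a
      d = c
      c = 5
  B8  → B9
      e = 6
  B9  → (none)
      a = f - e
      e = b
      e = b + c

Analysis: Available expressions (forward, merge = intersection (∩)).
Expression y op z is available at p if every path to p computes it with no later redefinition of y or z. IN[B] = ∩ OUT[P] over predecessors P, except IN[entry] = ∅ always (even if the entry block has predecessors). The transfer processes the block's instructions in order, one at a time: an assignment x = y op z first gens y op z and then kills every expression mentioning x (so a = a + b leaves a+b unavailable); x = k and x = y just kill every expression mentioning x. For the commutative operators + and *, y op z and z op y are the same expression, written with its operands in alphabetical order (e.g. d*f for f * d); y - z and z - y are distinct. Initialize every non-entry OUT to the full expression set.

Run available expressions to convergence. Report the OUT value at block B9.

Fixpoint table:
  B0:   IN={}   OUT={}
  B1:   IN={}   OUT={}
  B2:   IN={}   OUT={f-c}
  B3:   IN={}   OUT={}
  B4:   IN={}   OUT={}
  B5:   IN={}   OUT={}
  B6:   IN={}   OUT={}
  B7:   IN={}   OUT={}
  B8:   IN={}   OUT={}
  B9:   IN={}   OUT={b+c}

Merge at B9: IN[B9] = OUT[B8] = {}
Applying B9's transfer function to that IN value gives OUT[B9] (row B9 above).

Answer: {b+c}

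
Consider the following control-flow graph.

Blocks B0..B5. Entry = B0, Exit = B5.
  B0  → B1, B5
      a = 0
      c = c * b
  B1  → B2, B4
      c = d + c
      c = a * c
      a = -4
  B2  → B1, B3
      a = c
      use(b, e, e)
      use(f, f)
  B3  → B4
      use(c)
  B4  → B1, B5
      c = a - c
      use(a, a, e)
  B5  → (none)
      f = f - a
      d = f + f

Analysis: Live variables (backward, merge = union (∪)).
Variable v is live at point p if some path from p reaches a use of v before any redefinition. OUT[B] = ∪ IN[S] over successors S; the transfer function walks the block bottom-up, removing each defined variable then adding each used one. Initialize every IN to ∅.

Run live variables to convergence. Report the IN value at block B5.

Answer: {a, f}

Working:
Fixpoint table:
  B0: | IN={b, c, d, e, f} | OUT={a, b, c, d, e, f}
  B1: | IN={a, b, c, d, e, f} | OUT={a, b, c, d, e, f}
  B2: | IN={b, c, d, e, f} | OUT={a, b, c, d, e, f}
  B3: | IN={a, b, c, d, e, f} | OUT={a, b, c, d, e, f}
  B4: | IN={a, b, c, d, e, f} | OUT={a, b, c, d, e, f}
  B5: | IN={a, f} | OUT={}

B5 is the boundary node: OUT[B5] = {}
Applying B5's transfer function to that OUT value gives IN[B5] (row B5 above).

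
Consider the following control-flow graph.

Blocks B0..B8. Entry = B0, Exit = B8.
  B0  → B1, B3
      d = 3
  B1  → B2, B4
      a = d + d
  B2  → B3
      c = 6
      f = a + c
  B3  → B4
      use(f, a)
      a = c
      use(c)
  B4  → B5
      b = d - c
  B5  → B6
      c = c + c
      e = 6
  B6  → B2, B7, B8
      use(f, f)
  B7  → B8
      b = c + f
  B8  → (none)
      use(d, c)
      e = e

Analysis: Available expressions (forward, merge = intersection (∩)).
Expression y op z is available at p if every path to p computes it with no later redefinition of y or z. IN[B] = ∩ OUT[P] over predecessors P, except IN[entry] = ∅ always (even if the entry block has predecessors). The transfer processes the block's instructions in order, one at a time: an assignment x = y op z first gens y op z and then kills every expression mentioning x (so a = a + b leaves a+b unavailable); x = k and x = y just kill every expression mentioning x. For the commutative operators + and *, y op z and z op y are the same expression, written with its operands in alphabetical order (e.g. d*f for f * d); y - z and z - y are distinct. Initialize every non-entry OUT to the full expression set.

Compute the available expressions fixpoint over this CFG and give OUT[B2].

Per-block solution:
  B0:  IN={}  OUT={}
  B1:  IN={}  OUT={d+d}
  B2:  IN={}  OUT={a+c}
  B3:  IN={}  OUT={}
  B4:  IN={}  OUT={d-c}
  B5:  IN={d-c}  OUT={}
  B6:  IN={}  OUT={}
  B7:  IN={}  OUT={c+f}
  B8:  IN={}  OUT={}

Merge at B2: IN[B2] = OUT[B1] ∩ OUT[B6] = {}
Applying B2's transfer function to that IN value gives OUT[B2] (row B2 above).

Answer: {a+c}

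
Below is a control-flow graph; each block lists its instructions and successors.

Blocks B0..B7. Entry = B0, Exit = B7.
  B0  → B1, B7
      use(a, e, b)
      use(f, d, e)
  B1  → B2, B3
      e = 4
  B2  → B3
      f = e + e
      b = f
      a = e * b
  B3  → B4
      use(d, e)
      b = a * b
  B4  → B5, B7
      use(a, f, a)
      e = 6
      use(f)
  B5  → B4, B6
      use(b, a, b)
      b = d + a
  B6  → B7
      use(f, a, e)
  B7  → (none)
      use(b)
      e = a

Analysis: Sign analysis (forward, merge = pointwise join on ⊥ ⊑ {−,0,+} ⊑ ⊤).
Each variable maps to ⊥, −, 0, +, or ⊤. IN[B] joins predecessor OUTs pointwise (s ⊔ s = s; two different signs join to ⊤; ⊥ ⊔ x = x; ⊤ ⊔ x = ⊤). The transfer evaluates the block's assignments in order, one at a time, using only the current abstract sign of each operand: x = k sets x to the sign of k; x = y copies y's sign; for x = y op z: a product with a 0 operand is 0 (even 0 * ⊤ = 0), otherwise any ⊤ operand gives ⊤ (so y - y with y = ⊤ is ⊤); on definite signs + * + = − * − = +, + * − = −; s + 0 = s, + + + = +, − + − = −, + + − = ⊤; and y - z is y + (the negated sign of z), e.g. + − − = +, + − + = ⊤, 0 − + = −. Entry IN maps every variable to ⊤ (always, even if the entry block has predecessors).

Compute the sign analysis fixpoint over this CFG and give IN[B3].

Answer: {a: ⊤, b: ⊤, c: ⊤, d: ⊤, e: +, f: ⊤}

Derivation:
Fixpoint table:
  B0:   IN=(all ⊤)   OUT=(all ⊤)
  B1:   IN=(all ⊤)   OUT={e:+; rest ⊤}
  B2:   IN={e:+; rest ⊤}   OUT={a:+, b:+, e:+, f:+; rest ⊤}
  B3:   IN={e:+; rest ⊤}   OUT={e:+; rest ⊤}
  B4:   IN={e:+; rest ⊤}   OUT={e:+; rest ⊤}
  B5:   IN={e:+; rest ⊤}   OUT={e:+; rest ⊤}
  B6:   IN={e:+; rest ⊤}   OUT={e:+; rest ⊤}
  B7:   IN=(all ⊤)   OUT=(all ⊤)

Merge at B3: IN[B3] = OUT[B1] ⊔ OUT[B2] = {a: ⊤, b: ⊤, c: ⊤, d: ⊤, e: +, f: ⊤}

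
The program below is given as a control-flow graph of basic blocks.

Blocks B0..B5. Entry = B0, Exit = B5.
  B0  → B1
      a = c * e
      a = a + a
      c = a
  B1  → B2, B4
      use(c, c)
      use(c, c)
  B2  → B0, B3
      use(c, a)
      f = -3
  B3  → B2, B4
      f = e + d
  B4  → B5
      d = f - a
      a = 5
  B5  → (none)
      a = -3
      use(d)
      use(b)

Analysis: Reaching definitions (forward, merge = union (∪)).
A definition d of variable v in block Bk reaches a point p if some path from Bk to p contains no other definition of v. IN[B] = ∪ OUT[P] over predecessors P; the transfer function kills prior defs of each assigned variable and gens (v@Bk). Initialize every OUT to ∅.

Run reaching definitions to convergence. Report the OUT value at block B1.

Converged values:
  B0:   IN={a@B0, c@B0, f@B2}   OUT={a@B0, c@B0, f@B2}
  B1:   IN={a@B0, c@B0, f@B2}   OUT={a@B0, c@B0, f@B2}
  B2:   IN={a@B0, c@B0, f@B2, f@B3}   OUT={a@B0, c@B0, f@B2}
  B3:   IN={a@B0, c@B0, f@B2}   OUT={a@B0, c@B0, f@B3}
  B4:   IN={a@B0, c@B0, f@B2, f@B3}   OUT={a@B4, c@B0, d@B4, f@B2, f@B3}
  B5:   IN={a@B4, c@B0, d@B4, f@B2, f@B3}   OUT={a@B5, c@B0, d@B4, f@B2, f@B3}

Merge at B1: IN[B1] = OUT[B0] = {a@B0, c@B0, f@B2}
Applying B1's transfer function to that IN value gives OUT[B1] (row B1 above).

Answer: {a@B0, c@B0, f@B2}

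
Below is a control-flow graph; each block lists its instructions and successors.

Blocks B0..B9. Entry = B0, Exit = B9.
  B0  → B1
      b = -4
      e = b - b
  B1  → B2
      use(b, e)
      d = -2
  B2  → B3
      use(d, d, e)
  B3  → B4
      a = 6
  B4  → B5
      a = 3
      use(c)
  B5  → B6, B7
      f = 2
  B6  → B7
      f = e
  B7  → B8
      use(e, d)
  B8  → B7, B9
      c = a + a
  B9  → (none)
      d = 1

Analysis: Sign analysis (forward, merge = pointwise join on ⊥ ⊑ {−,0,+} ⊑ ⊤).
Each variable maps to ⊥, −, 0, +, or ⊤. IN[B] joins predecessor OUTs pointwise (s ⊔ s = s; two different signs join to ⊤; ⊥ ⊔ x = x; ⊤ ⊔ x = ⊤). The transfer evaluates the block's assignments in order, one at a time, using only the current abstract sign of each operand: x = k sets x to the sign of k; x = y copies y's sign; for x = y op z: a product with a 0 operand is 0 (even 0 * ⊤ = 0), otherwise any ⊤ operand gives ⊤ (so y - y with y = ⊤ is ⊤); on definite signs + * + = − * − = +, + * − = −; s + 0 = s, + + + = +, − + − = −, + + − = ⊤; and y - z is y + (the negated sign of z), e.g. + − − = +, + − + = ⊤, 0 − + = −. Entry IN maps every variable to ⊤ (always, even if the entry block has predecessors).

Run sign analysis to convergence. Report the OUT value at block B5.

Answer: {a: +, b: -, c: ⊤, d: -, e: ⊤, f: +}

Working:
Converged values:
  B0:  IN=(all ⊤)  OUT={b:-; rest ⊤}
  B1:  IN={b:-; rest ⊤}  OUT={b:-, d:-; rest ⊤}
  B2:  IN={b:-, d:-; rest ⊤}  OUT={b:-, d:-; rest ⊤}
  B3:  IN={b:-, d:-; rest ⊤}  OUT={a:+, b:-, d:-; rest ⊤}
  B4:  IN={a:+, b:-, d:-; rest ⊤}  OUT={a:+, b:-, d:-; rest ⊤}
  B5:  IN={a:+, b:-, d:-; rest ⊤}  OUT={a:+, b:-, d:-, f:+; rest ⊤}
  B6:  IN={a:+, b:-, d:-, f:+; rest ⊤}  OUT={a:+, b:-, d:-; rest ⊤}
  B7:  IN={a:+, b:-, d:-; rest ⊤}  OUT={a:+, b:-, d:-; rest ⊤}
  B8:  IN={a:+, b:-, d:-; rest ⊤}  OUT={a:+, b:-, c:+, d:-; rest ⊤}
  B9:  IN={a:+, b:-, c:+, d:-; rest ⊤}  OUT={a:+, b:-, c:+, d:+; rest ⊤}

Merge at B5: IN[B5] = OUT[B4] = {a: +, b: -, c: ⊤, d: -, e: ⊤, f: ⊤}
Applying B5's transfer function to that IN value gives OUT[B5] (row B5 above).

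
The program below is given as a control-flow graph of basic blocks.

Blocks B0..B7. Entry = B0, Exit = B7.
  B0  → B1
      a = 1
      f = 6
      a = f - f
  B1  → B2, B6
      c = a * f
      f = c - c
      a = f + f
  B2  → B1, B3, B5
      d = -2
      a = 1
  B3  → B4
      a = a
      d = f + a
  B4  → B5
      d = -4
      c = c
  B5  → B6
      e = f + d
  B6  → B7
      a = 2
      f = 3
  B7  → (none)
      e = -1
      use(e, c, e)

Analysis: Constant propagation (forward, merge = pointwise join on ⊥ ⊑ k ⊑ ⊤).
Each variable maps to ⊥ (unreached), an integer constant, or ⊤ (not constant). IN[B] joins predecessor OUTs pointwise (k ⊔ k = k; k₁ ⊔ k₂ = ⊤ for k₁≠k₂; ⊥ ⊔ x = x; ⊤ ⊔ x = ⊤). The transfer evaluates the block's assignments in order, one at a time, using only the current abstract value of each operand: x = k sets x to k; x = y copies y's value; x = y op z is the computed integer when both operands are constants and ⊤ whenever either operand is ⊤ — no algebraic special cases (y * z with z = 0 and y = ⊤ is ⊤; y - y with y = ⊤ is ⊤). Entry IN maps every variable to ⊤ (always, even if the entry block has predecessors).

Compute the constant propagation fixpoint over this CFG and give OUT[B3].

Answer: {a: 1, b: ⊤, c: ⊤, d: ⊤, e: ⊤, f: ⊤}

Trace:
Fixpoint table:
  B0:   IN=(all ⊤)   OUT={a:0, f:6; rest ⊤}
  B1:   IN=(all ⊤)   OUT=(all ⊤)
  B2:   IN=(all ⊤)   OUT={a:1, d:-2; rest ⊤}
  B3:   IN={a:1, d:-2; rest ⊤}   OUT={a:1; rest ⊤}
  B4:   IN={a:1; rest ⊤}   OUT={a:1, d:-4; rest ⊤}
  B5:   IN={a:1; rest ⊤}   OUT={a:1; rest ⊤}
  B6:   IN=(all ⊤)   OUT={a:2, f:3; rest ⊤}
  B7:   IN={a:2, f:3; rest ⊤}   OUT={a:2, e:-1, f:3; rest ⊤}

Merge at B3: IN[B3] = OUT[B2] = {a: 1, b: ⊤, c: ⊤, d: -2, e: ⊤, f: ⊤}
Applying B3's transfer function to that IN value gives OUT[B3] (row B3 above).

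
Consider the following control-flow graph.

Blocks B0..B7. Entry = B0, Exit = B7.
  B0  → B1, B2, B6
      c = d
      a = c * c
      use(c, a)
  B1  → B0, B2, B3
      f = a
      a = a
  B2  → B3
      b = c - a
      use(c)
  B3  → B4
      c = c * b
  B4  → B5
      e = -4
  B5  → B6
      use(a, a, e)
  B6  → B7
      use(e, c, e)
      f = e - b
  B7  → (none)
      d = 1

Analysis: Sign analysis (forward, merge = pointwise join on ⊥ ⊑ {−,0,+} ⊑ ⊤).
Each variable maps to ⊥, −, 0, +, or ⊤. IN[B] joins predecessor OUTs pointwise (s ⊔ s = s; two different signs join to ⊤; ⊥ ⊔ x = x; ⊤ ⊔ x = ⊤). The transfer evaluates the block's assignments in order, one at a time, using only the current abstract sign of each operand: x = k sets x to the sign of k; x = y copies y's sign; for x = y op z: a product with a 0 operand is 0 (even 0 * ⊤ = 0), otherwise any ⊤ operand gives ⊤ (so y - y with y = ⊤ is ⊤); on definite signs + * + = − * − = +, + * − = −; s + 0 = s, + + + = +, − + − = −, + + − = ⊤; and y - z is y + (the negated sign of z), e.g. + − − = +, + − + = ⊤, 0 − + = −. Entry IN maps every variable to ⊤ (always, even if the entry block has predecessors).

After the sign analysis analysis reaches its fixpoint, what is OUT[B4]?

Per-block solution:
  B0:  IN=(all ⊤)  OUT=(all ⊤)
  B1:  IN=(all ⊤)  OUT=(all ⊤)
  B2:  IN=(all ⊤)  OUT=(all ⊤)
  B3:  IN=(all ⊤)  OUT=(all ⊤)
  B4:  IN=(all ⊤)  OUT={e:-; rest ⊤}
  B5:  IN={e:-; rest ⊤}  OUT={e:-; rest ⊤}
  B6:  IN=(all ⊤)  OUT=(all ⊤)
  B7:  IN=(all ⊤)  OUT={d:+; rest ⊤}

Merge at B4: IN[B4] = OUT[B3] = {a: ⊤, b: ⊤, c: ⊤, d: ⊤, e: ⊤, f: ⊤}
Applying B4's transfer function to that IN value gives OUT[B4] (row B4 above).

Answer: {a: ⊤, b: ⊤, c: ⊤, d: ⊤, e: -, f: ⊤}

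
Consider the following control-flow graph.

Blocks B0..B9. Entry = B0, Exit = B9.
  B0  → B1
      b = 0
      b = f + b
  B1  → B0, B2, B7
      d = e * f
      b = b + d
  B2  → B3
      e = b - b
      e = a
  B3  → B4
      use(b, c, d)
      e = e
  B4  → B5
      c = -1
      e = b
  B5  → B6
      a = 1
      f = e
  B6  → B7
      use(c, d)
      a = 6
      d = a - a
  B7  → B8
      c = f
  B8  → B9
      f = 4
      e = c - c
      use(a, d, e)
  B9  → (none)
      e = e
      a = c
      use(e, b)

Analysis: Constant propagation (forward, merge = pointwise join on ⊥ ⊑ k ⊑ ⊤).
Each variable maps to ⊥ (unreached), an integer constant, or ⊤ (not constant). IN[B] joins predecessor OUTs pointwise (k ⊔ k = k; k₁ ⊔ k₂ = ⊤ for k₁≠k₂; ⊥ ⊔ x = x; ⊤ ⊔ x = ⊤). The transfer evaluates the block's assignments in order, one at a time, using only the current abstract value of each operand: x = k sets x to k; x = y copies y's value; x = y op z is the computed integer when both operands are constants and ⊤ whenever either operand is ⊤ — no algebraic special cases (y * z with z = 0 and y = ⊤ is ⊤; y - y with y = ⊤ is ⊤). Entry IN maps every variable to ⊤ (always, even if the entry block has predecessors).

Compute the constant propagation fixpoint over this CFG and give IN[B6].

Per-block solution:
  B0:   IN=(all ⊤)   OUT=(all ⊤)
  B1:   IN=(all ⊤)   OUT=(all ⊤)
  B2:   IN=(all ⊤)   OUT=(all ⊤)
  B3:   IN=(all ⊤)   OUT=(all ⊤)
  B4:   IN=(all ⊤)   OUT={c:-1; rest ⊤}
  B5:   IN={c:-1; rest ⊤}   OUT={a:1, c:-1; rest ⊤}
  B6:   IN={a:1, c:-1; rest ⊤}   OUT={a:6, c:-1, d:0; rest ⊤}
  B7:   IN=(all ⊤)   OUT=(all ⊤)
  B8:   IN=(all ⊤)   OUT={f:4; rest ⊤}
  B9:   IN={f:4; rest ⊤}   OUT={f:4; rest ⊤}

Merge at B6: IN[B6] = OUT[B5] = {a: 1, b: ⊤, c: -1, d: ⊤, e: ⊤, f: ⊤}

Answer: {a: 1, b: ⊤, c: -1, d: ⊤, e: ⊤, f: ⊤}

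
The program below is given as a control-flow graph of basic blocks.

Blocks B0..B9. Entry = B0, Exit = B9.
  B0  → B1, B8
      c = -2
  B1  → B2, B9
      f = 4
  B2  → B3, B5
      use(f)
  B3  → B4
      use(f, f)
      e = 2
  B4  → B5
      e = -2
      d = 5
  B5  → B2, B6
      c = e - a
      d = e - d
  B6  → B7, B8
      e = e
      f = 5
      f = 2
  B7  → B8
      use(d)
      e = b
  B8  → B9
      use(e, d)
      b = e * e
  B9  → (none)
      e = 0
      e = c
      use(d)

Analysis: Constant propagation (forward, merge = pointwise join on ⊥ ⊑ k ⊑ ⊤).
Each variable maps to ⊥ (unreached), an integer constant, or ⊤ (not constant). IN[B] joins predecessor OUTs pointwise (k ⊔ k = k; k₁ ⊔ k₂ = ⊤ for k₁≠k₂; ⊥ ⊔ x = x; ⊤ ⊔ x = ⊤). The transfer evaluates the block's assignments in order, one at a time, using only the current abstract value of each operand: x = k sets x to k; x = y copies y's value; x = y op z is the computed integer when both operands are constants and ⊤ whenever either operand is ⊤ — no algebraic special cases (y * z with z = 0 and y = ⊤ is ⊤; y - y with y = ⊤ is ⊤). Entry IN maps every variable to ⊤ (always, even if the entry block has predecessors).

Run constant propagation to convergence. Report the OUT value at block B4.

Fixpoint table:
  B0: | IN=(all ⊤) | OUT={c:-2; rest ⊤}
  B1: | IN={c:-2; rest ⊤} | OUT={c:-2, f:4; rest ⊤}
  B2: | IN={f:4; rest ⊤} | OUT={f:4; rest ⊤}
  B3: | IN={f:4; rest ⊤} | OUT={e:2, f:4; rest ⊤}
  B4: | IN={e:2, f:4; rest ⊤} | OUT={d:5, e:-2, f:4; rest ⊤}
  B5: | IN={f:4; rest ⊤} | OUT={f:4; rest ⊤}
  B6: | IN={f:4; rest ⊤} | OUT={f:2; rest ⊤}
  B7: | IN={f:2; rest ⊤} | OUT={f:2; rest ⊤}
  B8: | IN=(all ⊤) | OUT=(all ⊤)
  B9: | IN=(all ⊤) | OUT=(all ⊤)

Merge at B4: IN[B4] = OUT[B3] = {a: ⊤, b: ⊤, c: ⊤, d: ⊤, e: 2, f: 4}
Applying B4's transfer function to that IN value gives OUT[B4] (row B4 above).

Answer: {a: ⊤, b: ⊤, c: ⊤, d: 5, e: -2, f: 4}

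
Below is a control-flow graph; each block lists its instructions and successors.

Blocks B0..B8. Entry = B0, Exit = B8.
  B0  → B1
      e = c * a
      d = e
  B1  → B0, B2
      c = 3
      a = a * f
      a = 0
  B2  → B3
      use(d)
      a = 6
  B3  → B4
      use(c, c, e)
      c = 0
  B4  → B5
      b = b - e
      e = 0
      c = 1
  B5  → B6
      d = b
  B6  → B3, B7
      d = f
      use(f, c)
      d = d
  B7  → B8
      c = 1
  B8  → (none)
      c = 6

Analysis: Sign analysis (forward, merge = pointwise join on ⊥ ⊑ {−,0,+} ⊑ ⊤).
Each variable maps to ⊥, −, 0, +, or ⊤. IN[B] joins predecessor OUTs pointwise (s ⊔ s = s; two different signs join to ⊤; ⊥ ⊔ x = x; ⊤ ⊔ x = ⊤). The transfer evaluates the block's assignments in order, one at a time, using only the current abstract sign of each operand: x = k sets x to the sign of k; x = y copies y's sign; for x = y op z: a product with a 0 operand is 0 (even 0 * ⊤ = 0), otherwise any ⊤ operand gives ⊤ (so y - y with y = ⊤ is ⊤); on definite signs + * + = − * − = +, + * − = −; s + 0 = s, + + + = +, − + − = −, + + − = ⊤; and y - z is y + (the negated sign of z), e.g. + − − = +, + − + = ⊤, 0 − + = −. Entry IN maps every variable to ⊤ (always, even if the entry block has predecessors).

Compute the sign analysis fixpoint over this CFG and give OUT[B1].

Answer: {a: 0, b: ⊤, c: +, d: ⊤, e: ⊤, f: ⊤}

Trace:
Per-block solution:
  B0: | IN=(all ⊤) | OUT=(all ⊤)
  B1: | IN=(all ⊤) | OUT={a:0, c:+; rest ⊤}
  B2: | IN={a:0, c:+; rest ⊤} | OUT={a:+, c:+; rest ⊤}
  B3: | IN={a:+, c:+; rest ⊤} | OUT={a:+, c:0; rest ⊤}
  B4: | IN={a:+, c:0; rest ⊤} | OUT={a:+, c:+, e:0; rest ⊤}
  B5: | IN={a:+, c:+, e:0; rest ⊤} | OUT={a:+, c:+, e:0; rest ⊤}
  B6: | IN={a:+, c:+, e:0; rest ⊤} | OUT={a:+, c:+, e:0; rest ⊤}
  B7: | IN={a:+, c:+, e:0; rest ⊤} | OUT={a:+, c:+, e:0; rest ⊤}
  B8: | IN={a:+, c:+, e:0; rest ⊤} | OUT={a:+, c:+, e:0; rest ⊤}

Merge at B1: IN[B1] = OUT[B0] = {a: ⊤, b: ⊤, c: ⊤, d: ⊤, e: ⊤, f: ⊤}
Applying B1's transfer function to that IN value gives OUT[B1] (row B1 above).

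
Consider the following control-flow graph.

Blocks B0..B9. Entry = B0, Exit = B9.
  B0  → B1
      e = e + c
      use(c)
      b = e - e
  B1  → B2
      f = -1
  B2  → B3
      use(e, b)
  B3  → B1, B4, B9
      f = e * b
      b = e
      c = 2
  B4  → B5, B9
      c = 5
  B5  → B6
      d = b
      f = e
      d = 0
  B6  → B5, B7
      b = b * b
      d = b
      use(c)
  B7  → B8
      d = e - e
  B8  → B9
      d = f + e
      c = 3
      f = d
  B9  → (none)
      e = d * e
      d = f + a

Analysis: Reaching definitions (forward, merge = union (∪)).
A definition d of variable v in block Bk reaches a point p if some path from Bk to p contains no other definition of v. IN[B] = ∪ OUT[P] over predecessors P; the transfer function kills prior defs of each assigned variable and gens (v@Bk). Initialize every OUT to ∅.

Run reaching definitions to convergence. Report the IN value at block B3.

Fixpoint table:
  B0: | IN={} | OUT={b@B0, e@B0}
  B1: | IN={b@B0, b@B3, c@B3, e@B0, f@B3} | OUT={b@B0, b@B3, c@B3, e@B0, f@B1}
  B2: | IN={b@B0, b@B3, c@B3, e@B0, f@B1} | OUT={b@B0, b@B3, c@B3, e@B0, f@B1}
  B3: | IN={b@B0, b@B3, c@B3, e@B0, f@B1} | OUT={b@B3, c@B3, e@B0, f@B3}
  B4: | IN={b@B3, c@B3, e@B0, f@B3} | OUT={b@B3, c@B4, e@B0, f@B3}
  B5: | IN={b@B3, b@B6, c@B4, d@B6, e@B0, f@B3, f@B5} | OUT={b@B3, b@B6, c@B4, d@B5, e@B0, f@B5}
  B6: | IN={b@B3, b@B6, c@B4, d@B5, e@B0, f@B5} | OUT={b@B6, c@B4, d@B6, e@B0, f@B5}
  B7: | IN={b@B6, c@B4, d@B6, e@B0, f@B5} | OUT={b@B6, c@B4, d@B7, e@B0, f@B5}
  B8: | IN={b@B6, c@B4, d@B7, e@B0, f@B5} | OUT={b@B6, c@B8, d@B8, e@B0, f@B8}
  B9: | IN={b@B3, b@B6, c@B3, c@B4, c@B8, d@B8, e@B0, f@B3, f@B8} | OUT={b@B3, b@B6, c@B3, c@B4, c@B8, d@B9, e@B9, f@B3, f@B8}

Merge at B3: IN[B3] = OUT[B2] = {b@B0, b@B3, c@B3, e@B0, f@B1}

Answer: {b@B0, b@B3, c@B3, e@B0, f@B1}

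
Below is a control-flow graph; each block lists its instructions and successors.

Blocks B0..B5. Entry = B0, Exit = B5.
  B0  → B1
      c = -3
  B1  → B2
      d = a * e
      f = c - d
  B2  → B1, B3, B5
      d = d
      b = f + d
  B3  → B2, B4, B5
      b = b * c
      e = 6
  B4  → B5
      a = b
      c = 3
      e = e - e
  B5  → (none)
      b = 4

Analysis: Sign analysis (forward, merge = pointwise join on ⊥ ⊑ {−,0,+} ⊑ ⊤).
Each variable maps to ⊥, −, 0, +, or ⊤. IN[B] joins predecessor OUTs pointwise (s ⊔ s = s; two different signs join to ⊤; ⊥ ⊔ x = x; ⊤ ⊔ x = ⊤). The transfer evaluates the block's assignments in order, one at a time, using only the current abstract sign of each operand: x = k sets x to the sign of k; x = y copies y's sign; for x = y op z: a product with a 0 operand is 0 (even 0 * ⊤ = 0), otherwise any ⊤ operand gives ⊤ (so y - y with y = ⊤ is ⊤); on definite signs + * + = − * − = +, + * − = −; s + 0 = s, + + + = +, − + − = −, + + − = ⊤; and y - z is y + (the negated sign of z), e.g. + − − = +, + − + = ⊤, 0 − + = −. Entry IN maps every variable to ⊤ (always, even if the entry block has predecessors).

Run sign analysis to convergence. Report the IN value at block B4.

Converged values:
  B0:   IN=(all ⊤)   OUT={c:-; rest ⊤}
  B1:   IN={c:-; rest ⊤}   OUT={c:-; rest ⊤}
  B2:   IN={c:-; rest ⊤}   OUT={c:-; rest ⊤}
  B3:   IN={c:-; rest ⊤}   OUT={c:-, e:+; rest ⊤}
  B4:   IN={c:-, e:+; rest ⊤}   OUT={c:+; rest ⊤}
  B5:   IN=(all ⊤)   OUT={b:+; rest ⊤}

Merge at B4: IN[B4] = OUT[B3] = {a: ⊤, b: ⊤, c: -, d: ⊤, e: +, f: ⊤}

Answer: {a: ⊤, b: ⊤, c: -, d: ⊤, e: +, f: ⊤}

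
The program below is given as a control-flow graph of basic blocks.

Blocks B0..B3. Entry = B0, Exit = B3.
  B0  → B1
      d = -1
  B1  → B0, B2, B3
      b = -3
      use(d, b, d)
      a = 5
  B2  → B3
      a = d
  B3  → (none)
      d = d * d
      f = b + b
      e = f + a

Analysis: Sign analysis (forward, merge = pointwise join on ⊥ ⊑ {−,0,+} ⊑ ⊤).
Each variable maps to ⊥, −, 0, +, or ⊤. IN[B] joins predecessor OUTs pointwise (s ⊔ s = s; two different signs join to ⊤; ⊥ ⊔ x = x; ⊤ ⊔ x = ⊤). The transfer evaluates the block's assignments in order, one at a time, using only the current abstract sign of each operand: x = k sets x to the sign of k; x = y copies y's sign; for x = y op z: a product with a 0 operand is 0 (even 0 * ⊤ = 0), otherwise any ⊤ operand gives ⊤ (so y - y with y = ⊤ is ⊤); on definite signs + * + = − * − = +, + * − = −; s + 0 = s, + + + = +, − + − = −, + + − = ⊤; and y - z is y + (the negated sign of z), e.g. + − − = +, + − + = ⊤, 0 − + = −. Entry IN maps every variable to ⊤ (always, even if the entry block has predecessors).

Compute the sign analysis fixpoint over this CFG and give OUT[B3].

Fixpoint table:
  B0:   IN=(all ⊤)   OUT={d:-; rest ⊤}
  B1:   IN={d:-; rest ⊤}   OUT={a:+, b:-, d:-; rest ⊤}
  B2:   IN={a:+, b:-, d:-; rest ⊤}   OUT={a:-, b:-, d:-; rest ⊤}
  B3:   IN={b:-, d:-; rest ⊤}   OUT={b:-, d:+, f:-; rest ⊤}

Merge at B3: IN[B3] = OUT[B1] ⊔ OUT[B2] = {a: ⊤, b: -, c: ⊤, d: -, e: ⊤, f: ⊤}
Applying B3's transfer function to that IN value gives OUT[B3] (row B3 above).

Answer: {a: ⊤, b: -, c: ⊤, d: +, e: ⊤, f: -}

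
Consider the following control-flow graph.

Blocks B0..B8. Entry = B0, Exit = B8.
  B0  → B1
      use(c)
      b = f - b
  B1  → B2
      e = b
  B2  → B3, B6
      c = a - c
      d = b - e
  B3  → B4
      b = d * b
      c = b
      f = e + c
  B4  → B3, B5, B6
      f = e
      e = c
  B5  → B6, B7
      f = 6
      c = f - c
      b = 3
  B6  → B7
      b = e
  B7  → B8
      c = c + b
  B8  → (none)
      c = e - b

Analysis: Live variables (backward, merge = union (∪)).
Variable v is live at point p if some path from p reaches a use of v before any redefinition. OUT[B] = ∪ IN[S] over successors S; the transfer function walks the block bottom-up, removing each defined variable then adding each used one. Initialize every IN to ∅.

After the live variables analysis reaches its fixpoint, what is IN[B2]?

Per-block solution:
  B0:  IN={a, b, c, f}  OUT={a, b, c}
  B1:  IN={a, b, c}  OUT={a, b, c, e}
  B2:  IN={a, b, c, e}  OUT={b, c, d, e}
  B3:  IN={b, d, e}  OUT={b, c, d, e}
  B4:  IN={b, c, d, e}  OUT={b, c, d, e}
  B5:  IN={c, e}  OUT={b, c, e}
  B6:  IN={c, e}  OUT={b, c, e}
  B7:  IN={b, c, e}  OUT={b, e}
  B8:  IN={b, e}  OUT={}

Merge at B2: OUT[B2] = IN[B3] ⊔ IN[B6] = {b, c, d, e}
Applying B2's transfer function to that OUT value gives IN[B2] (row B2 above).

Answer: {a, b, c, e}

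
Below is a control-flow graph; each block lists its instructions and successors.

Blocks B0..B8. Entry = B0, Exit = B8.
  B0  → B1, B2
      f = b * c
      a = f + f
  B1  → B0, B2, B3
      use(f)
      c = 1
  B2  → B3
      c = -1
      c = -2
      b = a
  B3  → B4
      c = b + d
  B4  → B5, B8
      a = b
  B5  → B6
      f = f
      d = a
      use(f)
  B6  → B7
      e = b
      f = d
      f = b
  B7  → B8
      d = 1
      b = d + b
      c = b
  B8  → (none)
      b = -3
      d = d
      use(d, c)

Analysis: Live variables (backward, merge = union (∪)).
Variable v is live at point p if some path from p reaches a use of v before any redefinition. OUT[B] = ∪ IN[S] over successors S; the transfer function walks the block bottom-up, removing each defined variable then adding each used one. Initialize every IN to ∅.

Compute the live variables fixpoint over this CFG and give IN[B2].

Fixpoint table:
  B0:   IN={b, c, d}   OUT={a, b, d, f}
  B1:   IN={a, b, d, f}   OUT={a, b, c, d, f}
  B2:   IN={a, d, f}   OUT={b, d, f}
  B3:   IN={b, d, f}   OUT={b, c, d, f}
  B4:   IN={b, c, d, f}   OUT={a, b, c, d, f}
  B5:   IN={a, b, f}   OUT={b, d}
  B6:   IN={b, d}   OUT={b}
  B7:   IN={b}   OUT={c, d}
  B8:   IN={c, d}   OUT={}

Merge at B2: OUT[B2] = IN[B3] = {b, d, f}
Applying B2's transfer function to that OUT value gives IN[B2] (row B2 above).

Answer: {a, d, f}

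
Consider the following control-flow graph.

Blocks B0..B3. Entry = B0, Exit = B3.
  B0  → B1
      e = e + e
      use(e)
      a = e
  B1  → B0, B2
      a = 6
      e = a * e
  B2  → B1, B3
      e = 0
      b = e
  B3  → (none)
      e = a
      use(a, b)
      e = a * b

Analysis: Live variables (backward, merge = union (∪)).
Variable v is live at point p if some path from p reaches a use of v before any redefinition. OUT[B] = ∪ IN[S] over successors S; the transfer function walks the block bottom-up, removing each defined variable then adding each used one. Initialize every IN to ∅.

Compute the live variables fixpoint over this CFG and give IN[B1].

Answer: {e}

Working:
Per-block solution:
  B0:   IN={e}   OUT={e}
  B1:   IN={e}   OUT={a, e}
  B2:   IN={a}   OUT={a, b, e}
  B3:   IN={a, b}   OUT={}

Merge at B1: OUT[B1] = IN[B0] ⊔ IN[B2] = {a, e}
Applying B1's transfer function to that OUT value gives IN[B1] (row B1 above).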